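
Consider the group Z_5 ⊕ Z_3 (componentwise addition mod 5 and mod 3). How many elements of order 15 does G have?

8

An element (a,b) has order lcm(ord(a), ord(b)); count pairs with lcm equal to 15.
Enumerating gives 8 such elements.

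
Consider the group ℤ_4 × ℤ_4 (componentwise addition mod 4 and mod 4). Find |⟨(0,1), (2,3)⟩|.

|⟨(0,1)⟩| = 4 and |⟨(2,3)⟩| = 4, so |H| is a multiple of lcm(4, 4) = 4 and divides |G| = 16.
Closing under the operation: H = {(0,0), (0,1), (0,2), (0,3), (2,0), (2,1), (2,2), (2,3)}, so |H| = 8.

8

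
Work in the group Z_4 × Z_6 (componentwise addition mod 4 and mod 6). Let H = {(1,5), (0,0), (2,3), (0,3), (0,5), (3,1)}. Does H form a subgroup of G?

No

(0,5) ∈ H but its inverse (0,1) ∉ H, so H is not a subgroup.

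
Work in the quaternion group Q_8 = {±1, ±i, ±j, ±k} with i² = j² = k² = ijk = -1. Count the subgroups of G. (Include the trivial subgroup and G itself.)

6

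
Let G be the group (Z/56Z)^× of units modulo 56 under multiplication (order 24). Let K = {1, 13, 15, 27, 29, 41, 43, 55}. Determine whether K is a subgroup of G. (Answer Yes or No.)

|K| = 8 divides |G| = 24, consistent with Lagrange.
K contains the identity, every element's inverse is in K, and K is closed under ·: it is a subgroup.

Yes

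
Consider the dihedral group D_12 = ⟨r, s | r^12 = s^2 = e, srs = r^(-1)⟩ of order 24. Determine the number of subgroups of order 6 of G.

5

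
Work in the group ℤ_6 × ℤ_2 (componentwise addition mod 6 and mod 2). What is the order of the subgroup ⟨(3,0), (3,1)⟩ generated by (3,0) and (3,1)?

|⟨(3,0)⟩| = 2 and |⟨(3,1)⟩| = 2, so |H| is a multiple of lcm(2, 2) = 2 and divides |G| = 12.
Closing under the operation: H = {(0,0), (0,1), (3,0), (3,1)}, so |H| = 4.

4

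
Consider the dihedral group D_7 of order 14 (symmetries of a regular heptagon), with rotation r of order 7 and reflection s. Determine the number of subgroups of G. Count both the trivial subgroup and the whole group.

|G| = 14, so by Lagrange every subgroup order divides 14. Divisors: 1, 2, 7, 14.
Subgroups by order — order 1: 1; order 2: 7; order 7: 1; order 14: 1.
Total: 1 + 7 + 1 + 1 = 10.

10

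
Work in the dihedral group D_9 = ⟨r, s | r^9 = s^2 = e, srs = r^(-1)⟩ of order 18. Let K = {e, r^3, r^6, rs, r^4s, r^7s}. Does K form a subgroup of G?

|K| = 6 divides |G| = 18, consistent with Lagrange.
K contains the identity, every element's inverse is in K, and K is closed under ·: it is a subgroup.

Yes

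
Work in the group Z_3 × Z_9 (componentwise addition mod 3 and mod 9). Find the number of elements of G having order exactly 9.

18

An element (a,b) has order lcm(ord(a), ord(b)); count pairs with lcm equal to 9.
Enumerating gives 18 such elements.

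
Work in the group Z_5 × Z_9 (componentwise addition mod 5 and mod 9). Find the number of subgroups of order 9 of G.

|G| = 45 and 9 | 45, so subgroups of order 9 are possible by Lagrange.
The subgroups of order 9 are: {(0,0), (0,1), (0,2), (0,3), (0,4), (0,5), (0,6), (0,7), (0,8)}.
So G has 1 subgroup of order 9.

1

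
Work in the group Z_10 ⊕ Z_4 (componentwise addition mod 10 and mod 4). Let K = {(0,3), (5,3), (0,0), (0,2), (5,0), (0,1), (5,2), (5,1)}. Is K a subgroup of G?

Yes

|K| = 8 divides |G| = 40, consistent with Lagrange.
K contains the identity, every element's inverse is in K, and K is closed under +: it is a subgroup.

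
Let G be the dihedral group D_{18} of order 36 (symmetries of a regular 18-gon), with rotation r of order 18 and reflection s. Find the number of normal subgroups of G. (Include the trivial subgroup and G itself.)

9

G has 45 subgroups. Checking conjugation-invariance by order — order 1: 1/1 normal; order 2: 1/19 normal; order 3: 1/1 normal; order 4: 0/9 normal; order 6: 1/7 normal; order 9: 1/1 normal; order 12: 0/3 normal; order 18: 3/3 normal; order 36: 1/1 normal.
Total normal subgroups: 9.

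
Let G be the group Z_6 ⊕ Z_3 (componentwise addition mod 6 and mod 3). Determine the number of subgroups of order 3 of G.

4

|G| = 18 and 3 | 18, so subgroups of order 3 are possible by Lagrange.
The subgroups of order 3 are: {(0,0), (0,1), (0,2)}; {(0,0), (2,0), (4,0)}; {(0,0), (2,1), (4,2)}; {(0,0), (2,2), (4,1)}.
So G has 4 subgroups of order 3.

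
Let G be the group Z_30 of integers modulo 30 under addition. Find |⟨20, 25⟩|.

6

|⟨20⟩| = 3 and |⟨25⟩| = 6, so |H| is a multiple of lcm(3, 6) = 6 and divides |G| = 30.
Closing under the operation: H = {0, 5, 10, 15, 20, 25}, so |H| = 6.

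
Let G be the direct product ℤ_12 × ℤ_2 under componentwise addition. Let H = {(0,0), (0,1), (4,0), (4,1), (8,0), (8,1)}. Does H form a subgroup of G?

Yes

|H| = 6 divides |G| = 24, consistent with Lagrange.
H contains the identity, every element's inverse is in H, and H is closed under +: it is a subgroup.
In fact H = ⟨(4,1)⟩.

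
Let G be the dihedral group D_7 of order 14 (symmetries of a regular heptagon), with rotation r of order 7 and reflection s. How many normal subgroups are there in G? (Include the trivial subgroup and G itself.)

3

G has 10 subgroups. Checking conjugation-invariance by order — order 1: 1/1 normal; order 2: 0/7 normal; order 7: 1/1 normal; order 14: 1/1 normal.
Total normal subgroups: 3.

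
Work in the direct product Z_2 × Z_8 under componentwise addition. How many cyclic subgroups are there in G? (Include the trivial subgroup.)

Each element a generates a cyclic subgroup ⟨a⟩; distinct elements may generate the same one (a cyclic group of order d has φ(d) generators).
Cyclic subgroups by order — order 1: 1; order 2: 3; order 4: 2; order 8: 2.
Total: 8.

8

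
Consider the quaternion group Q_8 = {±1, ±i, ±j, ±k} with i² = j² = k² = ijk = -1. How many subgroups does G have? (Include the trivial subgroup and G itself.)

6

|G| = 8, so by Lagrange every subgroup order divides 8. Divisors: 1, 2, 4, 8.
Subgroups by order — order 1: 1; order 2: 1; order 4: 3; order 8: 1.
Total: 1 + 1 + 3 + 1 = 6.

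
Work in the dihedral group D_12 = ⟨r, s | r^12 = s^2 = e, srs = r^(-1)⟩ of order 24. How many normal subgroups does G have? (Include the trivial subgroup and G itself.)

G has 34 subgroups. Checking conjugation-invariance by order — order 1: 1/1 normal; order 2: 1/13 normal; order 3: 1/1 normal; order 4: 1/7 normal; order 6: 1/5 normal; order 8: 0/3 normal; order 12: 3/3 normal; order 24: 1/1 normal.
Total normal subgroups: 9.

9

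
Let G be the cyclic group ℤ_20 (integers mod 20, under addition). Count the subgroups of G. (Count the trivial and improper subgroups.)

6

A cyclic group of order 20 has exactly one subgroup for each divisor of 20.
Divisors of 20: 1, 2, 4, 5, 10, 20.
So ℤ_20 has 6 subgroups.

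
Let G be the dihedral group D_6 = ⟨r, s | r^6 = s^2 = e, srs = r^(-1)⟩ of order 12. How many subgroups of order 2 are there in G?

7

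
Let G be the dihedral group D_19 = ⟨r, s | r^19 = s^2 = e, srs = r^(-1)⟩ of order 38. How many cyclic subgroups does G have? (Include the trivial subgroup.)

21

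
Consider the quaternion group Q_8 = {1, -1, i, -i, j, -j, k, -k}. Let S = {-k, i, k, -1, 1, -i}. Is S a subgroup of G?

No

|S| = 6 does not divide |G| = 8, so by Lagrange S is not a subgroup.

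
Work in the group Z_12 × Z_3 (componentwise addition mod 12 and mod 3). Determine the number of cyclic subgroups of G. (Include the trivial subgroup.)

15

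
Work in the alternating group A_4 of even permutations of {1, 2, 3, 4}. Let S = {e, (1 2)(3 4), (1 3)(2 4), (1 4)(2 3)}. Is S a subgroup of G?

|S| = 4 divides |G| = 12, consistent with Lagrange.
S contains the identity, every element's inverse is in S, and S is closed under ∘: it is a subgroup.

Yes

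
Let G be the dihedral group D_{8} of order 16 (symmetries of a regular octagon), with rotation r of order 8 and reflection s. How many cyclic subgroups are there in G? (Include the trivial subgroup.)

12

Group the elements of G by the cyclic subgroup they generate; each cyclic subgroup of order d accounts for φ(d) elements.
Cyclic subgroups by order — order 1: 1; order 2: 9; order 4: 1; order 8: 1.
Total: 12.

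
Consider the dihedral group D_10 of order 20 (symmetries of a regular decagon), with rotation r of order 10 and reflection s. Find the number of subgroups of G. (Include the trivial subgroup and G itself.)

22

|G| = 20, so by Lagrange every subgroup order divides 20. Divisors: 1, 2, 4, 5, 10, 20.
Subgroups by order — order 1: 1; order 2: 11; order 4: 5; order 5: 1; order 10: 3; order 20: 1.
Total: 1 + 11 + 5 + 1 + 3 + 1 = 22.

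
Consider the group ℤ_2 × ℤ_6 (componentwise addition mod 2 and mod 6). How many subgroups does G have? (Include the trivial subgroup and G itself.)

|G| = 12, so by Lagrange every subgroup order divides 12. Divisors: 1, 2, 3, 4, 6, 12.
Subgroups by order — order 1: 1; order 2: 3; order 3: 1; order 4: 1; order 6: 3; order 12: 1.
Total: 1 + 3 + 1 + 1 + 3 + 1 = 10.

10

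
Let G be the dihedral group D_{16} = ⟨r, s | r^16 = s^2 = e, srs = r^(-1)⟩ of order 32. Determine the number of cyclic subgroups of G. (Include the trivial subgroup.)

A cyclic subgroup of order d is generated by each of its φ(d) elements of order d, so the cyclic subgroups of order d number (#elements of order d)/φ(d).
Cyclic subgroups by order — order 1: 1; order 2: 17; order 4: 1; order 8: 1; order 16: 1.
Total: 21.

21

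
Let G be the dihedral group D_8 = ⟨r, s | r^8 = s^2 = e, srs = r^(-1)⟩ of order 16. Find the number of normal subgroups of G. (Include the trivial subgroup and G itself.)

7

G has 19 subgroups. Checking conjugation-invariance by order — order 1: 1/1 normal; order 2: 1/9 normal; order 4: 1/5 normal; order 8: 3/3 normal; order 16: 1/1 normal.
Total normal subgroups: 7.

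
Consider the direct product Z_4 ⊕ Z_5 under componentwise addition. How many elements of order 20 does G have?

8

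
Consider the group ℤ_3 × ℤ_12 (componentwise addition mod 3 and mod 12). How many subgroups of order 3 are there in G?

4

|G| = 36 and 3 | 36, so subgroups of order 3 are possible by Lagrange.
The subgroups of order 3 are: {(0,0), (0,4), (0,8)}; {(0,0), (1,0), (2,0)}; {(0,0), (1,4), (2,8)}; {(0,0), (1,8), (2,4)}.
So G has 4 subgroups of order 3.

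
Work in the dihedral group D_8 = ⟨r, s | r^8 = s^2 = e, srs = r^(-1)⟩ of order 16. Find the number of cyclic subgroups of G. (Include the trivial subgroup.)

12

A cyclic subgroup of order d is generated by each of its φ(d) elements of order d, so the cyclic subgroups of order d number (#elements of order d)/φ(d).
Cyclic subgroups by order — order 1: 1; order 2: 9; order 4: 1; order 8: 1.
Total: 12.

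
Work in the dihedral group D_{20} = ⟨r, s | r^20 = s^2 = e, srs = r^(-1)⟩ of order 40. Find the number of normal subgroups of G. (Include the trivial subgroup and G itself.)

G has 48 subgroups. Checking conjugation-invariance by order — order 1: 1/1 normal; order 2: 1/21 normal; order 4: 1/11 normal; order 5: 1/1 normal; order 8: 0/5 normal; order 10: 1/5 normal; order 20: 3/3 normal; order 40: 1/1 normal.
Total normal subgroups: 9.

9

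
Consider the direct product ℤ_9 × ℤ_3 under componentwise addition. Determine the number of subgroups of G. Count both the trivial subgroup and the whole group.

|G| = 27, so by Lagrange every subgroup order divides 27. Divisors: 1, 3, 9, 27.
Subgroups by order — order 1: 1; order 3: 4; order 9: 4; order 27: 1.
Total: 1 + 4 + 4 + 1 = 10.

10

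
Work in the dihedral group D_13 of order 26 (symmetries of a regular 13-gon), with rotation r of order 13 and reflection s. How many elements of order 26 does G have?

No element of G has order 26 (even though 26 | 26).

0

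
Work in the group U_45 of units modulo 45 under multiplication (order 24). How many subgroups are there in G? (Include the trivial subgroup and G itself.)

16

|G| = 24, so by Lagrange every subgroup order divides 24. Divisors: 1, 2, 3, 4, 6, 8, 12, 24.
Subgroups by order — order 1: 1; order 2: 3; order 3: 1; order 4: 3; order 6: 3; order 8: 1; order 12: 3; order 24: 1.
Total: 1 + 3 + 1 + 3 + 3 + 1 + 3 + 1 = 16.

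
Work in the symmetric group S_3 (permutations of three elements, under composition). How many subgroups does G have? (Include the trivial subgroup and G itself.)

6

|G| = 6, so by Lagrange every subgroup order divides 6. Divisors: 1, 2, 3, 6.
Subgroups by order — order 1: 1; order 2: 3; order 3: 1; order 6: 1.
Total: 1 + 3 + 1 + 1 = 6.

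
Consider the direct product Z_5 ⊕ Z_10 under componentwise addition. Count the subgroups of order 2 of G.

1

|G| = 50 and 2 | 50, so subgroups of order 2 are possible by Lagrange.
The subgroups of order 2 are: {(0,0), (0,5)}.
So G has 1 subgroup of order 2.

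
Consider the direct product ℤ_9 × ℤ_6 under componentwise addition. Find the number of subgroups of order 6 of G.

4

|G| = 54 and 6 | 54, so subgroups of order 6 are possible by Lagrange.
The subgroups of order 6 are: {(0,0), (0,1), (0,2), (0,3), (0,4), (0,5)}; {(0,0), (0,3), (3,0), (3,3), (6,0), (6,3)}; {(0,0), (0,3), (3,1), (3,4), (6,2), (6,5)}; {(0,0), (0,3), (3,2), (3,5), (6,1), (6,4)}.
So G has 4 subgroups of order 6.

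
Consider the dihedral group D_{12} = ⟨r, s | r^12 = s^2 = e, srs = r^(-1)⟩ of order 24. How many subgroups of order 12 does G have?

|G| = 24 and 12 | 24, so subgroups of order 12 are possible by Lagrange.
The subgroups of order 12 are: {e, r, r^2, r^3, r^4, r^5, r^6, r^7, r^8, r^9, r^10, r^11}; {e, r^2, r^4, r^6, r^8, r^10, s, r^2s, r^4s, r^6s, r^8s, r^10s}; {e, r^2, r^4, r^6, r^8, r^10, rs, r^3s, r^5s, r^7s, r^9s, r^11s}.
So G has 3 subgroups of order 12.

3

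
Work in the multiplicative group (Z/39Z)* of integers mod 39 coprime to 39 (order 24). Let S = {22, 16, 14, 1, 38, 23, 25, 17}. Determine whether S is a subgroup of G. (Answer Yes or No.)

Closure fails: 14 · 16 = 29 ∉ S. So S is not a subgroup.

No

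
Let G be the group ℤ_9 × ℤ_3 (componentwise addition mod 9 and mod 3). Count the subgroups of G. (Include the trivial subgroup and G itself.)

|G| = 27, so by Lagrange every subgroup order divides 27. Divisors: 1, 3, 9, 27.
Subgroups by order — order 1: 1; order 3: 4; order 9: 4; order 27: 1.
Total: 1 + 4 + 4 + 1 = 10.

10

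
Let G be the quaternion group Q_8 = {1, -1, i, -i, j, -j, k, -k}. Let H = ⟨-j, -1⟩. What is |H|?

|⟨-j⟩| = 4 and |⟨-1⟩| = 2, so |H| is a multiple of lcm(4, 2) = 4 and divides |G| = 8.
Closing under the operation: H = {1, -1, j, -j}, so |H| = 4.

4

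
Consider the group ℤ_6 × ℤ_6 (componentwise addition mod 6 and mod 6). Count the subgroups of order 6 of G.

12

|G| = 36 and 6 | 36, so subgroups of order 6 are possible by Lagrange.
The subgroups of order 6 are: {(0,0), (0,1), (0,2), (0,3), (0,4), (0,5)}; {(0,0), (0,2), (0,4), (3,0), (3,2), (3,4)}; {(0,0), (0,2), (0,4), (3,1), (3,3), (3,5)}; {(0,0), (0,3), (2,0), (2,3), (4,0), (4,3)}; … (12 in all).
So G has 12 subgroups of order 6.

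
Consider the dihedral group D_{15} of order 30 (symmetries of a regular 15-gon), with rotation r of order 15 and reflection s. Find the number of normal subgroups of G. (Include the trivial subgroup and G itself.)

5

G has 28 subgroups. Checking conjugation-invariance by order — order 1: 1/1 normal; order 2: 0/15 normal; order 3: 1/1 normal; order 5: 1/1 normal; order 6: 0/5 normal; order 10: 0/3 normal; order 15: 1/1 normal; order 30: 1/1 normal.
Total normal subgroups: 5.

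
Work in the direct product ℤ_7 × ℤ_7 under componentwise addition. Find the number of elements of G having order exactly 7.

An element (a,b) has order lcm(ord(a), ord(b)); count pairs with lcm equal to 7.
Enumerating gives 48 such elements.

48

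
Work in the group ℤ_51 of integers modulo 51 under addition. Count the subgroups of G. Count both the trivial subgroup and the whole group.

4

A cyclic group of order 51 has exactly one subgroup for each divisor of 51.
Divisors of 51: 1, 3, 17, 51.
So ℤ_51 has 4 subgroups.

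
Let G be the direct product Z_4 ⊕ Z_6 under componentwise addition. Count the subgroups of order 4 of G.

3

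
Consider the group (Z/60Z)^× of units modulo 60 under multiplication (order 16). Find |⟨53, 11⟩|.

|⟨53⟩| = 4 and |⟨11⟩| = 2, so |H| is a multiple of lcm(4, 2) = 4 and divides |G| = 16.
Closing under the operation: H = {1, 7, 11, 17, 43, 49, 53, 59}, so |H| = 8.

8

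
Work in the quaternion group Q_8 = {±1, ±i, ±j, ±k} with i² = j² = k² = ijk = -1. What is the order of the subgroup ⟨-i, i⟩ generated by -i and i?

|⟨-i⟩| = 4 and |⟨i⟩| = 4, so |H| is a multiple of lcm(4, 4) = 4 and divides |G| = 8.
Closing under the operation: H = {1, -1, i, -i}, so |H| = 4.

4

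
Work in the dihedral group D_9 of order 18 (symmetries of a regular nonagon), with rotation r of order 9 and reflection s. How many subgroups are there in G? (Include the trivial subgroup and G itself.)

16

|G| = 18, so by Lagrange every subgroup order divides 18. Divisors: 1, 2, 3, 6, 9, 18.
Subgroups by order — order 1: 1; order 2: 9; order 3: 1; order 6: 3; order 9: 1; order 18: 1.
Total: 1 + 9 + 1 + 3 + 1 + 1 = 16.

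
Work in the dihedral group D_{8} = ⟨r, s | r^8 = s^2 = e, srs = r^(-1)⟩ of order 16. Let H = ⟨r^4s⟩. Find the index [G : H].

8

|⟨r^4s⟩| = 2 and |G| = 16.
By Lagrange, [G : H] = |G|/|H| = 16/2 = 8.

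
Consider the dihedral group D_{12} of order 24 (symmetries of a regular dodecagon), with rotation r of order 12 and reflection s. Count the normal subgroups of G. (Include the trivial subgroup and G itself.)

9

G has 34 subgroups. Checking conjugation-invariance by order — order 1: 1/1 normal; order 2: 1/13 normal; order 3: 1/1 normal; order 4: 1/7 normal; order 6: 1/5 normal; order 8: 0/3 normal; order 12: 3/3 normal; order 24: 1/1 normal.
Total normal subgroups: 9.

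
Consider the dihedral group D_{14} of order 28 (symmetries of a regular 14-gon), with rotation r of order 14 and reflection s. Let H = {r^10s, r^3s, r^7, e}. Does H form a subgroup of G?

Yes

|H| = 4 divides |G| = 28, consistent with Lagrange.
H contains the identity, every element's inverse is in H, and H is closed under ·: it is a subgroup.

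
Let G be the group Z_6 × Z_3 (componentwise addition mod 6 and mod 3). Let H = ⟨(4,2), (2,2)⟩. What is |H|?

|⟨(4,2)⟩| = 3 and |⟨(2,2)⟩| = 3, so |H| is a multiple of lcm(3, 3) = 3 and divides |G| = 18.
Closing under the operation: H = {(0,0), (0,1), (0,2), (2,0), (2,1), (2,2), (4,0), (4,1), (4,2)}, so |H| = 9.

9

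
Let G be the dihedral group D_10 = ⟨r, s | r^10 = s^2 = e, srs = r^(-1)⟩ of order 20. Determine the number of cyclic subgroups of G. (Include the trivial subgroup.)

Each element a generates a cyclic subgroup ⟨a⟩; distinct elements may generate the same one (a cyclic group of order d has φ(d) generators).
Cyclic subgroups by order — order 1: 1; order 2: 11; order 5: 1; order 10: 1.
Total: 14.

14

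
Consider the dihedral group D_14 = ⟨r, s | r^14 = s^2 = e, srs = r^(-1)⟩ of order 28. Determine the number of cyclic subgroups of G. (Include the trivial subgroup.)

18

Group the elements of G by the cyclic subgroup they generate; each cyclic subgroup of order d accounts for φ(d) elements.
Cyclic subgroups by order — order 1: 1; order 2: 15; order 7: 1; order 14: 1.
Total: 18.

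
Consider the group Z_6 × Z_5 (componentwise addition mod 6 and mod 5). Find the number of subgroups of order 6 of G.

1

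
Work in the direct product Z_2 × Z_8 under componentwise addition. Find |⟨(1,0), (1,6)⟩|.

8

|⟨(1,0)⟩| = 2 and |⟨(1,6)⟩| = 4, so |H| is a multiple of lcm(2, 4) = 4 and divides |G| = 16.
Closing under the operation: H = {(0,0), (0,2), (0,4), (0,6), (1,0), (1,2), (1,4), (1,6)}, so |H| = 8.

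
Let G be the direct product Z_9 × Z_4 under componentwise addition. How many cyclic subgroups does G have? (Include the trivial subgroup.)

9

A cyclic subgroup of order d is generated by each of its φ(d) elements of order d, so the cyclic subgroups of order d number (#elements of order d)/φ(d).
Cyclic subgroups by order — order 1: 1; order 2: 1; order 3: 1; order 4: 1; order 6: 1; order 9: 1; order 12: 1; order 18: 1; order 36: 1.
Total: 9.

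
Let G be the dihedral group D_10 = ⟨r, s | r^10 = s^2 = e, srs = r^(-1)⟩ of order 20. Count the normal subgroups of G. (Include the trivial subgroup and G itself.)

7

G has 22 subgroups. Checking conjugation-invariance by order — order 1: 1/1 normal; order 2: 1/11 normal; order 4: 0/5 normal; order 5: 1/1 normal; order 10: 3/3 normal; order 20: 1/1 normal.
Total normal subgroups: 7.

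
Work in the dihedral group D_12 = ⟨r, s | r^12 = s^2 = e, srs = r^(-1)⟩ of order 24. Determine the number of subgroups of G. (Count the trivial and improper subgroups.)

|G| = 24, so by Lagrange every subgroup order divides 24. Divisors: 1, 2, 3, 4, 6, 8, 12, 24.
Subgroups by order — order 1: 1; order 2: 13; order 3: 1; order 4: 7; order 6: 5; order 8: 3; order 12: 3; order 24: 1.
Total: 1 + 13 + 1 + 7 + 5 + 3 + 3 + 1 = 34.

34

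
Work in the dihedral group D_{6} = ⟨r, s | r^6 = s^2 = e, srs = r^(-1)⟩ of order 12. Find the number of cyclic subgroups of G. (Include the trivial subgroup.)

Each element a generates a cyclic subgroup ⟨a⟩; distinct elements may generate the same one (a cyclic group of order d has φ(d) generators).
Cyclic subgroups by order — order 1: 1; order 2: 7; order 3: 1; order 6: 1.
Total: 10.

10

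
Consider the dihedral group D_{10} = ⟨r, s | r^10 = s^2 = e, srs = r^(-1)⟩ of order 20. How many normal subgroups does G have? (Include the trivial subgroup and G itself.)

7

G has 22 subgroups. Checking conjugation-invariance by order — order 1: 1/1 normal; order 2: 1/11 normal; order 4: 0/5 normal; order 5: 1/1 normal; order 10: 3/3 normal; order 20: 1/1 normal.
Total normal subgroups: 7.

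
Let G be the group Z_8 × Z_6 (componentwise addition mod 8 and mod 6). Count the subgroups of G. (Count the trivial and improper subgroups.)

22

|G| = 48, so by Lagrange every subgroup order divides 48. Divisors: 1, 2, 3, 4, 6, 8, 12, 16, 24, 48.
Subgroups by order — order 1: 1; order 2: 3; order 3: 1; order 4: 3; order 6: 3; order 8: 3; order 12: 3; order 16: 1; order 24: 3; order 48: 1.
Total: 1 + 3 + 1 + 3 + 3 + 3 + 3 + 1 + 3 + 1 = 22.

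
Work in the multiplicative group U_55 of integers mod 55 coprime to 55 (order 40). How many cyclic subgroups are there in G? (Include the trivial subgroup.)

A cyclic subgroup of order d is generated by each of its φ(d) elements of order d, so the cyclic subgroups of order d number (#elements of order d)/φ(d).
Cyclic subgroups by order — order 1: 1; order 2: 3; order 4: 2; order 5: 1; order 10: 3; order 20: 2.
Total: 12.

12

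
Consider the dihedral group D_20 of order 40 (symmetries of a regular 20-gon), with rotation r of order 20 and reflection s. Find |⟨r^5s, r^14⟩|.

|⟨r^5s⟩| = 2 and |⟨r^14⟩| = 10, so |H| is a multiple of lcm(2, 10) = 10 and divides |G| = 40.
Closing under the operation: H = {e, r^2, r^4, r^6, r^8, r^10, r^12, r^14, r^16, r^18, rs, r^3s, r^5s, r^7s, r^9s, r^11s, r^13s, r^15s, r^17s, r^19s}, so |H| = 20.

20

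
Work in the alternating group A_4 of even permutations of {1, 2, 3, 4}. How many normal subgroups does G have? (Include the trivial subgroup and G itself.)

3

G has 10 subgroups. Checking conjugation-invariance by order — order 1: 1/1 normal; order 2: 0/3 normal; order 3: 0/4 normal; order 4: 1/1 normal; order 12: 1/1 normal.
Total normal subgroups: 3.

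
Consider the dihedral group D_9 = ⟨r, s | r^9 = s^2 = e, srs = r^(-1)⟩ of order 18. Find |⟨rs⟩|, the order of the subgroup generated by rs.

2

Computing powers of rs: the smallest k with (rs)^k = e is k = 2.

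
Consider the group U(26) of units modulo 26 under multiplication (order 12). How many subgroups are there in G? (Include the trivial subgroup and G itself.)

6

|G| = 12, so by Lagrange every subgroup order divides 12. Divisors: 1, 2, 3, 4, 6, 12.
Subgroups by order — order 1: 1; order 2: 1; order 3: 1; order 4: 1; order 6: 1; order 12: 1.
Total: 1 + 1 + 1 + 1 + 1 + 1 = 6.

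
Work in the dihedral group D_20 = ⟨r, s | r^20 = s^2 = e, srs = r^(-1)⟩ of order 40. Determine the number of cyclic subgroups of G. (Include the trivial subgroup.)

26

A cyclic subgroup of order d is generated by each of its φ(d) elements of order d, so the cyclic subgroups of order d number (#elements of order d)/φ(d).
Cyclic subgroups by order — order 1: 1; order 2: 21; order 4: 1; order 5: 1; order 10: 1; order 20: 1.
Total: 26.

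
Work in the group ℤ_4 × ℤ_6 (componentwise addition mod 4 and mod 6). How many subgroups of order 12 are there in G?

|G| = 24 and 12 | 24, so subgroups of order 12 are possible by Lagrange.
The subgroups of order 12 are: {(0,0), (0,1), (0,2), (0,3), (0,4), (0,5), (2,0), (2,1), (2,2), (2,3), (2,4), (2,5)}; {(0,0), (0,2), (0,4), (1,0), (1,2), (1,4), (2,0), (2,2), (2,4), (3,0), (3,2), (3,4)}; {(0,0), (0,2), (0,4), (1,1), (1,3), (1,5), (2,0), (2,2), (2,4), (3,1), (3,3), (3,5)}.
So G has 3 subgroups of order 12.

3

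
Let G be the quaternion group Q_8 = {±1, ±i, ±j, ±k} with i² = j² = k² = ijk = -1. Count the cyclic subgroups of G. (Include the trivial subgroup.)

Each element a generates a cyclic subgroup ⟨a⟩; distinct elements may generate the same one (a cyclic group of order d has φ(d) generators).
Cyclic subgroups by order — order 1: 1; order 2: 1; order 4: 3.
Total: 5.

5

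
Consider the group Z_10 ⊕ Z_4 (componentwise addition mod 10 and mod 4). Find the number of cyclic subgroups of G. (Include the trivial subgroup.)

Group the elements of G by the cyclic subgroup they generate; each cyclic subgroup of order d accounts for φ(d) elements.
Cyclic subgroups by order — order 1: 1; order 2: 3; order 4: 2; order 5: 1; order 10: 3; order 20: 2.
Total: 12.

12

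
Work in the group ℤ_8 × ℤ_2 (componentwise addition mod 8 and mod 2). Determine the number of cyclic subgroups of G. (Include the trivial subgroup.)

A cyclic subgroup of order d is generated by each of its φ(d) elements of order d, so the cyclic subgroups of order d number (#elements of order d)/φ(d).
Cyclic subgroups by order — order 1: 1; order 2: 3; order 4: 2; order 8: 2.
Total: 8.

8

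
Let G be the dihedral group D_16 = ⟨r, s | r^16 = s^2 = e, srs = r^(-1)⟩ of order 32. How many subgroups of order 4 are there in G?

9

|G| = 32 and 4 | 32, so subgroups of order 4 are possible by Lagrange.
The subgroups of order 4 are: {e, r^8, r^2s, r^10s}; {e, r^8, r^3s, r^11s}; {e, r^4, r^8, r^12}; {e, r^8, r^4s, r^12s}; … (9 in all).
So G has 9 subgroups of order 4.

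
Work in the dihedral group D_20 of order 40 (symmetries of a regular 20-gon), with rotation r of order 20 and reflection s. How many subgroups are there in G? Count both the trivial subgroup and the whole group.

48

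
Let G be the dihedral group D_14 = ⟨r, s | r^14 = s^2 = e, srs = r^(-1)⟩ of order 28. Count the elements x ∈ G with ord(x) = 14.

6

The elements of order 14 are: r, r^3, r^5, r^9, r^11, r^13.
That's 6.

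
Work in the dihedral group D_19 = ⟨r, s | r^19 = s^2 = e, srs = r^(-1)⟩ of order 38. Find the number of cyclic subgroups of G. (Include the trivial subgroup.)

Each element a generates a cyclic subgroup ⟨a⟩; distinct elements may generate the same one (a cyclic group of order d has φ(d) generators).
Cyclic subgroups by order — order 1: 1; order 2: 19; order 19: 1.
Total: 21.

21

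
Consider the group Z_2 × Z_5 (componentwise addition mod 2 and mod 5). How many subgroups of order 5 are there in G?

|G| = 10 and 5 | 10, so subgroups of order 5 are possible by Lagrange.
The subgroups of order 5 are: {(0,0), (0,1), (0,2), (0,3), (0,4)}.
So G has 1 subgroup of order 5.

1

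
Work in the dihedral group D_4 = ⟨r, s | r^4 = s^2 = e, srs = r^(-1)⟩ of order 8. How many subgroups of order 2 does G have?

5

|G| = 8 and 2 | 8, so subgroups of order 2 are possible by Lagrange.
The subgroups of order 2 are: {e, r^2}; {e, r^2s}; {e, r^3s}; {e, rs}; … (5 in all).
So G has 5 subgroups of order 2.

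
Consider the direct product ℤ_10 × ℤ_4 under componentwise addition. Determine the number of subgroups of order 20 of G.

3

|G| = 40 and 20 | 40, so subgroups of order 20 are possible by Lagrange.
The subgroups of order 20 are: {(0,0), (0,1), (0,2), (0,3), (2,0), (2,1), (2,2), (2,3), (4,0), (4,1), (4,2), (4,3), (6,0), (6,1), (6,2), (6,3), (8,0), (8,1), (8,2), (8,3)}; {(0,0), (0,2), (1,0), (1,2), (2,0), (2,2), (3,0), (3,2), (4,0), (4,2), (5,0), (5,2), (6,0), (6,2), (7,0), (7,2), (8,0), (8,2), (9,0), (9,2)}; {(0,0), (0,2), (1,1), (1,3), (2,0), (2,2), (3,1), (3,3), (4,0), (4,2), (5,1), (5,3), (6,0), (6,2), (7,1), (7,3), (8,0), (8,2), (9,1), (9,3)}.
So G has 3 subgroups of order 20.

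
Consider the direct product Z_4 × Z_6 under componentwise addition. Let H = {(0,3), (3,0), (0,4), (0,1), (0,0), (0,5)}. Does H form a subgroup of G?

No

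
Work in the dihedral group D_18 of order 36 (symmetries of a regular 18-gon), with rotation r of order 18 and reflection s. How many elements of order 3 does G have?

The elements of order 3 are: r^6, r^12.
That's 2.

2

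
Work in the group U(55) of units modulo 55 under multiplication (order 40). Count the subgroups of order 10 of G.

3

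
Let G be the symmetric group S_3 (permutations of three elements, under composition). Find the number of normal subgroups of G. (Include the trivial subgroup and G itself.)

3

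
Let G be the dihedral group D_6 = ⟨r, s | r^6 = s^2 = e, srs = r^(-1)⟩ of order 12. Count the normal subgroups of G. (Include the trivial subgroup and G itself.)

7

G has 16 subgroups. Checking conjugation-invariance by order — order 1: 1/1 normal; order 2: 1/7 normal; order 3: 1/1 normal; order 4: 0/3 normal; order 6: 3/3 normal; order 12: 1/1 normal.
Total normal subgroups: 7.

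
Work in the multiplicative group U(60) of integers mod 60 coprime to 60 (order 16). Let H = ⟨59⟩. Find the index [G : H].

8

|⟨59⟩| = 2 and |G| = 16.
By Lagrange, [G : H] = |G|/|H| = 16/2 = 8.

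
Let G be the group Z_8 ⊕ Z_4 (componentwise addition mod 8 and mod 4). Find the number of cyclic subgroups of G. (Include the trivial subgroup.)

14

Each element a generates a cyclic subgroup ⟨a⟩; distinct elements may generate the same one (a cyclic group of order d has φ(d) generators).
Cyclic subgroups by order — order 1: 1; order 2: 3; order 4: 6; order 8: 4.
Total: 14.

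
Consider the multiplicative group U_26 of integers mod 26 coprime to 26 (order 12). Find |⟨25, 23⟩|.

6

|⟨25⟩| = 2 and |⟨23⟩| = 6, so |H| is a multiple of lcm(2, 6) = 6 and divides |G| = 12.
Closing under the operation: H = {1, 3, 9, 17, 23, 25}, so |H| = 6.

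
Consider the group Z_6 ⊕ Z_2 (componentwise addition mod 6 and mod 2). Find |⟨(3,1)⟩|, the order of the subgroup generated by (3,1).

The order of (3,1) in Z_6 × Z_2 is lcm(ord(3) in Z_6, ord(1) in Z_2).
ord(3) = 2 and ord(1) = 2, so |⟨(3,1)⟩| = lcm(2, 2) = 2.

2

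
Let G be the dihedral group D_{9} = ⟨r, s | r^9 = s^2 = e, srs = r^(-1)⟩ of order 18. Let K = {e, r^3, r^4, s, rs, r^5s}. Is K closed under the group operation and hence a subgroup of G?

r^4 ∈ K but its inverse r^5 ∉ K, so K is not a subgroup.

No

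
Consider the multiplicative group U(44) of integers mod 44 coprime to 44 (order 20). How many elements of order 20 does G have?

No element of G has order 20 (even though 20 | 20).

0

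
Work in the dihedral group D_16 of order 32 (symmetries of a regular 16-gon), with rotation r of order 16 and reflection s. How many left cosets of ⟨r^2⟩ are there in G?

4

|⟨r^2⟩| = 8 and |G| = 32.
By Lagrange, [G : H] = |G|/|H| = 32/8 = 4.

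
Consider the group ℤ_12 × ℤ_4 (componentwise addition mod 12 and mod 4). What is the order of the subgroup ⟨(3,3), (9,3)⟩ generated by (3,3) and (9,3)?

8

|⟨(3,3)⟩| = 4 and |⟨(9,3)⟩| = 4, so |H| is a multiple of lcm(4, 4) = 4 and divides |G| = 48.
Closing under the operation: H = {(0,0), (0,2), (3,1), (3,3), (6,0), (6,2), (9,1), (9,3)}, so |H| = 8.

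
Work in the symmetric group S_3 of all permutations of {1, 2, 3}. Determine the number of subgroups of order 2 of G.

3

|G| = 6 and 2 | 6, so subgroups of order 2 are possible by Lagrange.
The subgroups of order 2 are: {e, (1 2)}; {e, (1 3)}; {e, (2 3)}.
So G has 3 subgroups of order 2.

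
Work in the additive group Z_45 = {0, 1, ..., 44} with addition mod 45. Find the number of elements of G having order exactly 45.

24

In a cyclic group of order 45, the number of elements of order d (for d | 45) is φ(d).
φ(45) = 24.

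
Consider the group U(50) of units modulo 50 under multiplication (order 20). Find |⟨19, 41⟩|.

|⟨19⟩| = 10 and |⟨41⟩| = 5, so |H| is a multiple of lcm(10, 5) = 10 and divides |G| = 20.
Closing under the operation: H = {1, 9, 11, 19, 21, 29, 31, 39, 41, 49}, so |H| = 10.

10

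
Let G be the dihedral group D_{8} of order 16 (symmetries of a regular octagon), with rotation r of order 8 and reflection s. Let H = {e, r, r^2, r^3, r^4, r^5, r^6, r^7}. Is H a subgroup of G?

Yes

|H| = 8 divides |G| = 16, consistent with Lagrange.
H contains the identity, every element's inverse is in H, and H is closed under ·: it is a subgroup.
In fact H = ⟨r^7⟩.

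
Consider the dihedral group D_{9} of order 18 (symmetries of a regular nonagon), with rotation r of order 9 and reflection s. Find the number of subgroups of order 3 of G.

|G| = 18 and 3 | 18, so subgroups of order 3 are possible by Lagrange.
The subgroups of order 3 are: {e, r^3, r^6}.
So G has 1 subgroup of order 3.

1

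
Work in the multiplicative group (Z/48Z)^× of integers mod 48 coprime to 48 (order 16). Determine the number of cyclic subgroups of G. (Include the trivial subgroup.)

12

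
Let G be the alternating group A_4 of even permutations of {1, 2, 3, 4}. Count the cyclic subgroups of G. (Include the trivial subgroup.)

A cyclic subgroup of order d is generated by each of its φ(d) elements of order d, so the cyclic subgroups of order d number (#elements of order d)/φ(d).
Cyclic subgroups by order — order 1: 1; order 2: 3; order 3: 4.
Total: 8.

8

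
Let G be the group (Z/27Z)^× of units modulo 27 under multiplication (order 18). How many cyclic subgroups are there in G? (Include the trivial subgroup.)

Group the elements of G by the cyclic subgroup they generate; each cyclic subgroup of order d accounts for φ(d) elements.
Cyclic subgroups by order — order 1: 1; order 2: 1; order 3: 1; order 6: 1; order 9: 1; order 18: 1.
Total: 6.

6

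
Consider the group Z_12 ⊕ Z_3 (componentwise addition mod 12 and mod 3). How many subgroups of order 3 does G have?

4

|G| = 36 and 3 | 36, so subgroups of order 3 are possible by Lagrange.
The subgroups of order 3 are: {(0,0), (0,1), (0,2)}; {(0,0), (4,0), (8,0)}; {(0,0), (4,1), (8,2)}; {(0,0), (4,2), (8,1)}.
So G has 4 subgroups of order 3.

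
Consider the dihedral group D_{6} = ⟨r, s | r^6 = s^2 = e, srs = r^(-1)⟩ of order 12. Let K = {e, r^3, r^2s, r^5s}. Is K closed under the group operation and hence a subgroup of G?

Yes

|K| = 4 divides |G| = 12, consistent with Lagrange.
K contains the identity, every element's inverse is in K, and K is closed under ·: it is a subgroup.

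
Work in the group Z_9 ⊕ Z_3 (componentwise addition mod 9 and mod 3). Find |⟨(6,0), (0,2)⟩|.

9

|⟨(6,0)⟩| = 3 and |⟨(0,2)⟩| = 3, so |H| is a multiple of lcm(3, 3) = 3 and divides |G| = 27.
Closing under the operation: H = {(0,0), (0,1), (0,2), (3,0), (3,1), (3,2), (6,0), (6,1), (6,2)}, so |H| = 9.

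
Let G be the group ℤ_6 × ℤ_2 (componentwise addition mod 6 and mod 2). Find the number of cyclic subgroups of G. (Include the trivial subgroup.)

Group the elements of G by the cyclic subgroup they generate; each cyclic subgroup of order d accounts for φ(d) elements.
Cyclic subgroups by order — order 1: 1; order 2: 3; order 3: 1; order 6: 3.
Total: 8.

8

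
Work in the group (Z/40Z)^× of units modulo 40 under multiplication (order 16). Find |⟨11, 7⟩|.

|⟨11⟩| = 2 and |⟨7⟩| = 4, so |H| is a multiple of lcm(2, 4) = 4 and divides |G| = 16.
Closing under the operation: H = {1, 7, 9, 11, 13, 19, 23, 37}, so |H| = 8.

8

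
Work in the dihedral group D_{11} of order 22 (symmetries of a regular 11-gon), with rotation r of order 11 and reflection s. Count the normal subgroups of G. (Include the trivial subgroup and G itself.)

3

G has 14 subgroups. Checking conjugation-invariance by order — order 1: 1/1 normal; order 2: 0/11 normal; order 11: 1/1 normal; order 22: 1/1 normal.
Total normal subgroups: 3.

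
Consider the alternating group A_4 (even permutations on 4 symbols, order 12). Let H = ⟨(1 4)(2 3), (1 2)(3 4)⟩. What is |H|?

|⟨(1 4)(2 3)⟩| = 2 and |⟨(1 2)(3 4)⟩| = 2, so |H| is a multiple of lcm(2, 2) = 2 and divides |G| = 12.
Closing under the operation: H = {e, (1 2)(3 4), (1 3)(2 4), (1 4)(2 3)}, so |H| = 4.

4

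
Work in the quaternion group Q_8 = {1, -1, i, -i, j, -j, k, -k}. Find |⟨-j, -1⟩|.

|⟨-j⟩| = 4 and |⟨-1⟩| = 2, so |H| is a multiple of lcm(4, 2) = 4 and divides |G| = 8.
Closing under the operation: H = {1, -1, j, -j}, so |H| = 4.

4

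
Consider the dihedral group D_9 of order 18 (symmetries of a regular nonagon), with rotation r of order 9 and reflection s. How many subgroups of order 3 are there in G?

|G| = 18 and 3 | 18, so subgroups of order 3 are possible by Lagrange.
The subgroups of order 3 are: {e, r^3, r^6}.
So G has 1 subgroup of order 3.

1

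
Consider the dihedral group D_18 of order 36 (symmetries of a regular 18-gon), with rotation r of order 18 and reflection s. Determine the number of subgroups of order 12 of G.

3

|G| = 36 and 12 | 36, so subgroups of order 12 are possible by Lagrange.
The subgroups of order 12 are: {e, r^3, r^6, r^9, r^12, r^15, rs, r^4s, r^7s, r^10s, r^13s, r^16s}; {e, r^3, r^6, r^9, r^12, r^15, r^2s, r^5s, r^8s, r^11s, r^14s, r^17s}; {e, r^3, r^6, r^9, r^12, r^15, s, r^3s, r^6s, r^9s, r^12s, r^15s}.
So G has 3 subgroups of order 12.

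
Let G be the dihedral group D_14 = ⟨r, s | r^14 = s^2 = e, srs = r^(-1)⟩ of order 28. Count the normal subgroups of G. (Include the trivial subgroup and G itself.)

7

G has 28 subgroups. Checking conjugation-invariance by order — order 1: 1/1 normal; order 2: 1/15 normal; order 4: 0/7 normal; order 7: 1/1 normal; order 14: 3/3 normal; order 28: 1/1 normal.
Total normal subgroups: 7.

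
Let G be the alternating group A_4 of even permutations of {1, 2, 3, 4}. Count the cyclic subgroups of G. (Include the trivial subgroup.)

8

Each element a generates a cyclic subgroup ⟨a⟩; distinct elements may generate the same one (a cyclic group of order d has φ(d) generators).
Cyclic subgroups by order — order 1: 1; order 2: 3; order 3: 4.
Total: 8.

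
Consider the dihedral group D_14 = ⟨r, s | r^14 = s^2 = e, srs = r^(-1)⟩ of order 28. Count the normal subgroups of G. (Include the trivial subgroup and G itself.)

7

G has 28 subgroups. Checking conjugation-invariance by order — order 1: 1/1 normal; order 2: 1/15 normal; order 4: 0/7 normal; order 7: 1/1 normal; order 14: 3/3 normal; order 28: 1/1 normal.
Total normal subgroups: 7.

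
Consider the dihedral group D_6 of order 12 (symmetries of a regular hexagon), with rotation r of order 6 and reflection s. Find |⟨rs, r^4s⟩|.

|⟨rs⟩| = 2 and |⟨r^4s⟩| = 2, so |H| is a multiple of lcm(2, 2) = 2 and divides |G| = 12.
Closing under the operation: H = {e, r^3, rs, r^4s}, so |H| = 4.

4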